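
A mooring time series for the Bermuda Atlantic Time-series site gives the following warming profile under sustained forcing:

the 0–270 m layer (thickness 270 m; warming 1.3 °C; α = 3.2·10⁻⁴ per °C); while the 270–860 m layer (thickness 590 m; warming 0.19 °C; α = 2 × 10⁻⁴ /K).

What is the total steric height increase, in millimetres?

about 130 mm

Layer 1: 270 × 3.2×10⁻⁴ × 1.3 = 0.11232 m
Layer 2: 590 × 2×10⁻⁴ × 0.19 = 0.02242 m
Δh = 0.11232 + 0.02242 = 0.13474 m ≈ 130 mm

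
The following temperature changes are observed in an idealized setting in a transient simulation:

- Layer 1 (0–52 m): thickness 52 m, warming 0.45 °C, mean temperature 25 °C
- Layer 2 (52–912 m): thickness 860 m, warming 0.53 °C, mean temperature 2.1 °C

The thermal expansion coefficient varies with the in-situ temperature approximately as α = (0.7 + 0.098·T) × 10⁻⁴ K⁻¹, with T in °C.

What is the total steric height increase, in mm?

Δh ≈ 49 mm

Layer 1: α = (0.7 + 0.098×25)×10⁻⁴ = 3.15×10⁻⁴ K⁻¹
Layer 2: α = (0.7 + 0.098×2.1)×10⁻⁴ = 0.9058×10⁻⁴ K⁻¹
0–52 m: 52 × 3.15×10⁻⁴ × 0.45 = 0.007371 m
0.53 × 860 × 0.9058×10⁻⁴ = 0.041286364 m
Δh = 0.007371 + 0.041286364 = 0.048657364 m ≈ 49 mm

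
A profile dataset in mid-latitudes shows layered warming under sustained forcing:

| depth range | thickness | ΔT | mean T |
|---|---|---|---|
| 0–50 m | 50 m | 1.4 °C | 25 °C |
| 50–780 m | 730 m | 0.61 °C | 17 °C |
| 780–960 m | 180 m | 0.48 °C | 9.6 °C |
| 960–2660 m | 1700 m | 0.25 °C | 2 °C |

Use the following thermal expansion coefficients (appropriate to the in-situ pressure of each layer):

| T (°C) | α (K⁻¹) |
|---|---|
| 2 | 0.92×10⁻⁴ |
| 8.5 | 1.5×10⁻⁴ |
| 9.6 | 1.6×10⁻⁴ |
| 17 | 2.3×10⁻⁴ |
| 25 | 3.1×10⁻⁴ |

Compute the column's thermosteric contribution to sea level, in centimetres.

17.7 cm

Layer 1 at 25 °C → α = 3.1×10⁻⁴ K⁻¹
Layer 2 at 17 °C → α = 2.3×10⁻⁴ K⁻¹
Layer 3 at 9.6 °C → α = 1.6×10⁻⁴ K⁻¹
Layer 4 at 2 °C → α = 0.92×10⁻⁴ K⁻¹
3.1×10⁻⁴ × 50 × 1.4 = 0.02170 m
50–780 m: 730 × 2.3×10⁻⁴ × 0.61 = 0.102419 m
Layer 3: 0.48 × 1.6×10⁻⁴ × 180 = 0.013824 m
960–2660 m: 1700 × 0.25 × 0.92×10⁻⁴ = 0.03910 m
Δh = 0.02170 + 0.102419 + 0.013824 + 0.03910 = 0.177043 m ≈ 17.7 cm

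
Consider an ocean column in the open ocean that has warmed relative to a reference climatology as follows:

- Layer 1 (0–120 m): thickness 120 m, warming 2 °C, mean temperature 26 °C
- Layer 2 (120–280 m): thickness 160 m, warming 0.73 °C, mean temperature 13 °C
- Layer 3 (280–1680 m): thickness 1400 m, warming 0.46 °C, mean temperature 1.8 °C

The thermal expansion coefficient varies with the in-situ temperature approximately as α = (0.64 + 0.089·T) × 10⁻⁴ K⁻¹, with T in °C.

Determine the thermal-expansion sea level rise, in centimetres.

Layer 1: α = (0.64 + 0.089×26)×10⁻⁴ = 2.954×10⁻⁴ K⁻¹
Layer 2: α = (0.64 + 0.089×13)×10⁻⁴ = 1.797×10⁻⁴ K⁻¹
Layer 3: α = (0.64 + 0.089×1.8)×10⁻⁴ = 0.8002×10⁻⁴ K⁻¹
Layer 1: 2.954×10⁻⁴ × 120 × 2 = 0.070896 m
120–280 m: 160 × 1.797×10⁻⁴ × 0.73 = 0.02098896 m
280–1680 m: 0.46 × 0.8002×10⁻⁴ × 1400 = 0.05153288 m
Δh = 0.070896 + 0.02098896 + 0.05153288 = 0.14341784 m

Δh = 14 cm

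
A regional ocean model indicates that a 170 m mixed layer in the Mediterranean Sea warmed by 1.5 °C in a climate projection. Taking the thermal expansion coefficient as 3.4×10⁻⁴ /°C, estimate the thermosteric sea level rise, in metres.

0.0867 m

Δh = αΔT·H = 3.4×10⁻⁴ × 1.5 × 170 = 0.08670 m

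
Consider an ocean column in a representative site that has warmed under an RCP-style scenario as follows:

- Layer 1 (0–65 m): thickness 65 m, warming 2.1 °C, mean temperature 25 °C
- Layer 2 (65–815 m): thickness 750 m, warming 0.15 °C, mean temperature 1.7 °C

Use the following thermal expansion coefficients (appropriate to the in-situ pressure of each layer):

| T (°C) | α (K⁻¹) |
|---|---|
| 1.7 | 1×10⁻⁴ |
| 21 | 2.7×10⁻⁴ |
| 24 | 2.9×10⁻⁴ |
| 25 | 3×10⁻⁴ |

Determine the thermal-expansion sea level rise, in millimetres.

Δh ≈ 52 mm

Layer 1 at 25 °C → α = 3×10⁻⁴ K⁻¹
Layer 2 at 1.7 °C → α = 1×10⁻⁴ K⁻¹
Layer 1: 3×10⁻⁴ × 65 × 2.1 = 0.04095 m
Layer 2: 750 × 1×10⁻⁴ × 0.15 = 0.01125 m
Δh = 0.04095 + 0.01125 = 0.05220 m ≈ 52 mm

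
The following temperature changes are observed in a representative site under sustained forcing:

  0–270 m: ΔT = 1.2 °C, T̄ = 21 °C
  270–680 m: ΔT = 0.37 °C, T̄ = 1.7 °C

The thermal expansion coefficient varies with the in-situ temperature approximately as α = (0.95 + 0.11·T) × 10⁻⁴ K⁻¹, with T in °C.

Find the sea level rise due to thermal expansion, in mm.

about 120 mm

Layer 1: α = (0.95 + 0.11×21)×10⁻⁴ = 3.26×10⁻⁴ K⁻¹
Layer 2: α = (0.95 + 0.11×1.7)×10⁻⁴ = 1.137×10⁻⁴ K⁻¹
0–270 m: 1.2 × 270 × 3.26×10⁻⁴ = 0.105624 m
0.37 × 410 × 1.137×10⁻⁴ = 0.01724829 m
Δh = 0.105624 + 0.01724829 = 0.12287229 m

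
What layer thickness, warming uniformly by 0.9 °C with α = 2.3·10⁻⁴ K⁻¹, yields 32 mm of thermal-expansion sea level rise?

H = Δh/(αΔT) = 0.032 / (2.3×10⁻⁴ × 0.9) ≈ 154.6 m

H ≈ 155 m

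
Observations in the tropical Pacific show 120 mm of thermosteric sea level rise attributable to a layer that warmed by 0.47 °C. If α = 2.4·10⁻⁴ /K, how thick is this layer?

H = Δh/(αΔT) = 0.12 / (2.4×10⁻⁴ × 0.47) ≈ 1064 m

about 1060 m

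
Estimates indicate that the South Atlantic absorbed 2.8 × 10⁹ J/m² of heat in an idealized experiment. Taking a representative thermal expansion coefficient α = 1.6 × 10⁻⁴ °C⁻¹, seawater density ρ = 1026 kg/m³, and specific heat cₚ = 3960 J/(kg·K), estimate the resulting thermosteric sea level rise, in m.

Δh = αQ/(ρcₚ) = 1.6×10⁻⁴ × 2.8×10⁹ / (1026 × 3960) ≈ 0.11026 m

0.110 m of thermosteric rise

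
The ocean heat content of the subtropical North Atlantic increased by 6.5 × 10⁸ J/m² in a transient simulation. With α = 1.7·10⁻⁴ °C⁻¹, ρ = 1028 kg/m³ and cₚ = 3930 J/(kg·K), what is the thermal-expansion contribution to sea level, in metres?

Δh = αQ/(ρcₚ) = 1.7×10⁻⁴ × 6.5×10⁸ / (1028 × 3930) ≈ 0.027351 m

about 0.027 m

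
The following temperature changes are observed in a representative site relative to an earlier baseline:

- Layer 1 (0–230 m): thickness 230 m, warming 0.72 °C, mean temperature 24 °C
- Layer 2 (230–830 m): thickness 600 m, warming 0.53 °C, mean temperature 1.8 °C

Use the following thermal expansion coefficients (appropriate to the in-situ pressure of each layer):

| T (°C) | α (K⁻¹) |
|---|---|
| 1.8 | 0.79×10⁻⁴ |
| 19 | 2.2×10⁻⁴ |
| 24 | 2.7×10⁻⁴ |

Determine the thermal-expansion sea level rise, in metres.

about 0.0698 m

Layer 1 at 24 °C → α = 2.7×10⁻⁴ K⁻¹
Layer 2 at 1.8 °C → α = 0.79×10⁻⁴ K⁻¹
0–230 m: 2.7×10⁻⁴ × 230 × 0.72 = 0.044712 m
230–830 m: 0.53 × 0.79×10⁻⁴ × 600 = 0.025122 m
Δh = 0.044712 + 0.025122 = 0.069834 m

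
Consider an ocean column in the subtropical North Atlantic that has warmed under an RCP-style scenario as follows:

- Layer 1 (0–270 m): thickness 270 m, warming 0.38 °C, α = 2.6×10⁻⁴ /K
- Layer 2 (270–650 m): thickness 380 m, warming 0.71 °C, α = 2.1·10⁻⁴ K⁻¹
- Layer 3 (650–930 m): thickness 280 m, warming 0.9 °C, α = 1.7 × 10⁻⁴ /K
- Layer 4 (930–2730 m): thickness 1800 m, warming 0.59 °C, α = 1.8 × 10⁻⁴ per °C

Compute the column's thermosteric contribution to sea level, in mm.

0–270 m: 0.38 × 2.6×10⁻⁴ × 270 = 0.026676 m
270–650 m: 380 × 2.1×10⁻⁴ × 0.71 = 0.056658 m
Layer 3: 280 × 0.9 × 1.7×10⁻⁴ = 0.04284 m
1800 × 0.59 × 1.8×10⁻⁴ = 0.19116 m
Δh = 0.026676 + 0.056658 + 0.04284 + 0.19116 = 0.317334 m ≈ 320 mm

about 320 mm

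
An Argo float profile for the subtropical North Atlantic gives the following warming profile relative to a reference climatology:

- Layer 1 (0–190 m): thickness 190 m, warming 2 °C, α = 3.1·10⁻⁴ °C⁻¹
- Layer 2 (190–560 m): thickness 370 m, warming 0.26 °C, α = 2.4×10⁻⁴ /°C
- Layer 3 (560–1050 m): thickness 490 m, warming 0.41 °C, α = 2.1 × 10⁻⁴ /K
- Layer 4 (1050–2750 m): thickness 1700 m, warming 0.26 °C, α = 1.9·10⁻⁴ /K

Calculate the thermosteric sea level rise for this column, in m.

Layer 1: 3.1×10⁻⁴ × 2 × 190 = 0.11780 m
2.4×10⁻⁴ × 370 × 0.26 = 0.023088 m
Layer 3: 490 × 0.41 × 2.1×10⁻⁴ = 0.042189 m
1.9×10⁻⁴ × 0.26 × 1700 = 0.08398 m
Δh = 0.11780 + 0.023088 + 0.042189 + 0.08398 = 0.267057 m

0.267 m of thermosteric rise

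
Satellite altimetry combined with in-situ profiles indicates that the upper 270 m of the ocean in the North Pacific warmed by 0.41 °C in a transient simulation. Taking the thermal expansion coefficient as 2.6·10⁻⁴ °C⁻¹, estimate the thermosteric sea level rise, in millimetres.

Δh = αΔT·H = 2.6×10⁻⁴ × 0.41 × 270 = 0.028782 m

29 mm of thermosteric rise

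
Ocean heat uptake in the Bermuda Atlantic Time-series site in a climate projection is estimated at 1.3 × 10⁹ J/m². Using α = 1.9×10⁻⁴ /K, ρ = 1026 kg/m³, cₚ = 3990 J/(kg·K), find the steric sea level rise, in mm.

Δh = αQ/(ρcₚ) = 1.9×10⁻⁴ × 1.3×10⁹ / (1026 × 3990) ≈ 0.060336 m

Δh ≈ 60 mm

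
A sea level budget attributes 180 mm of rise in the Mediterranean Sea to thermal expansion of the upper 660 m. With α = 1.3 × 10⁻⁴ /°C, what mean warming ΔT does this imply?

ΔT = Δh/(αH) = 0.18 / (1.3×10⁻⁴ × 660) ≈ 2.098 K

ΔT ≈ 2.10 K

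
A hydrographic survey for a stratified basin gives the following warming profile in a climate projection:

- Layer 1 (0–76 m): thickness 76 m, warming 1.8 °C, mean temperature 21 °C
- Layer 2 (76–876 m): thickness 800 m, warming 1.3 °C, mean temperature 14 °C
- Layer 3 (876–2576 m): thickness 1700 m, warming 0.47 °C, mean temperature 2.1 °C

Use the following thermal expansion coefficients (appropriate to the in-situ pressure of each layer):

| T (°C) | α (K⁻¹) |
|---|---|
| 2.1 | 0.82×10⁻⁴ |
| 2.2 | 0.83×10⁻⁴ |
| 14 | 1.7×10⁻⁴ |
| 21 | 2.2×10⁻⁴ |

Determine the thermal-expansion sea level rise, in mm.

Layer 1 at 21 °C → α = 2.2×10⁻⁴ K⁻¹
Layer 2 at 14 °C → α = 1.7×10⁻⁴ K⁻¹
Layer 3 at 2.1 °C → α = 0.82×10⁻⁴ K⁻¹
1.8 × 2.2×10⁻⁴ × 76 = 0.030096 m
76–876 m: 800 × 1.3 × 1.7×10⁻⁴ = 0.17680 m
0.47 × 0.82×10⁻⁴ × 1700 = 0.065518 m
Δh = 0.030096 + 0.17680 + 0.065518 = 0.272414 m

Δh = 272 mm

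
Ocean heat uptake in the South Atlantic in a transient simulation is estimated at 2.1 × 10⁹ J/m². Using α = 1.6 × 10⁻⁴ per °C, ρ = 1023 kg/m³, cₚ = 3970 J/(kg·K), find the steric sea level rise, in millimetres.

83 mm of thermosteric rise

Δh = αQ/(ρcₚ) = 1.6×10⁻⁴ × 2.1×10⁹ / (1023 × 3970) ≈ 0.082732 m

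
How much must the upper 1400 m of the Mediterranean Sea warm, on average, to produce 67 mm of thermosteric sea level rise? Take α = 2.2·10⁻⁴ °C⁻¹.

ΔT = Δh/(αH) = 0.067 / (2.2×10⁻⁴ × 1400) ≈ 0.2175 °C

ΔT ≈ 0.218 °C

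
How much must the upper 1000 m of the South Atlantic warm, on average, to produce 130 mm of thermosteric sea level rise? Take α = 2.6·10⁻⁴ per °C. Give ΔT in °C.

ΔT = Δh/(αH) = 0.13 / (2.6×10⁻⁴ × 1000) = 0.5000 °C

0.500 °C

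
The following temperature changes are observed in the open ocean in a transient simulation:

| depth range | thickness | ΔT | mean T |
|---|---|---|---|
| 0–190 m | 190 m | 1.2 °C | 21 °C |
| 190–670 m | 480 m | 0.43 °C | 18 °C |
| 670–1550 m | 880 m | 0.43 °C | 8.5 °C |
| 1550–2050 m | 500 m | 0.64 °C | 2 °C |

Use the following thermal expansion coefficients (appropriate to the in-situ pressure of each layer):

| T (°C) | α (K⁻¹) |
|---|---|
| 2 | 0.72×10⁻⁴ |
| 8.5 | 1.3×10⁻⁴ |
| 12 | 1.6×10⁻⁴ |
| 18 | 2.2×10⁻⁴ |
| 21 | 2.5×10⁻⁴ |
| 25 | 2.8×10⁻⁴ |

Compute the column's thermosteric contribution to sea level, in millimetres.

175 mm

Layer 1 at 21 °C → α = 2.5×10⁻⁴ K⁻¹
Layer 2 at 18 °C → α = 2.2×10⁻⁴ K⁻¹
Layer 3 at 8.5 °C → α = 1.3×10⁻⁴ K⁻¹
Layer 4 at 2 °C → α = 0.72×10⁻⁴ K⁻¹
1.2 × 2.5×10⁻⁴ × 190 = 0.05700 m
Layer 2: 0.43 × 480 × 2.2×10⁻⁴ = 0.045408 m
0.43 × 880 × 1.3×10⁻⁴ = 0.049192 m
1550–2050 m: 0.64 × 0.72×10⁻⁴ × 500 = 0.02304 m
Δh = 0.05700 + 0.045408 + 0.049192 + 0.02304 = 0.17464 m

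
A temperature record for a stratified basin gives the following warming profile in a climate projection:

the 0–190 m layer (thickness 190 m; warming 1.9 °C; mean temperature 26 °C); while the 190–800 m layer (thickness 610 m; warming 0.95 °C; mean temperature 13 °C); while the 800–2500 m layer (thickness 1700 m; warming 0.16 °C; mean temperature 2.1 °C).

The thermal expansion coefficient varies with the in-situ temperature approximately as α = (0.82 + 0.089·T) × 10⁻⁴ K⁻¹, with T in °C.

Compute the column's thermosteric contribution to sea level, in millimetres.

260 mm of thermosteric rise

Layer 1: α = (0.82 + 0.089×26)×10⁻⁴ = 3.134×10⁻⁴ K⁻¹
Layer 2: α = (0.82 + 0.089×13)×10⁻⁴ = 1.977×10⁻⁴ K⁻¹
Layer 3: α = (0.82 + 0.089×2.1)×10⁻⁴ = 1.0069×10⁻⁴ K⁻¹
1.9 × 3.134×10⁻⁴ × 190 = 0.1131374 m
190–800 m: 1.977×10⁻⁴ × 0.95 × 610 = 0.11456715 m
1700 × 0.16 × 1.0069×10⁻⁴ = 0.02738768 m
Δh = 0.1131374 + 0.11456715 + 0.02738768 = 0.25509223 m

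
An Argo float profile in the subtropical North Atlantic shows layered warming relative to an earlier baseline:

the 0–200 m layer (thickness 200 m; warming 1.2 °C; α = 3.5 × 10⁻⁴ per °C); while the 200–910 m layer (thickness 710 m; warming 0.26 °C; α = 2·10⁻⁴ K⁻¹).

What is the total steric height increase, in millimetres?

Δh = 121 mm

Layer 1: 1.2 × 3.5×10⁻⁴ × 200 = 0.08400 m
200–910 m: 710 × 0.26 × 2×10⁻⁴ = 0.03692 m
Δh = 0.08400 + 0.03692 = 0.12092 m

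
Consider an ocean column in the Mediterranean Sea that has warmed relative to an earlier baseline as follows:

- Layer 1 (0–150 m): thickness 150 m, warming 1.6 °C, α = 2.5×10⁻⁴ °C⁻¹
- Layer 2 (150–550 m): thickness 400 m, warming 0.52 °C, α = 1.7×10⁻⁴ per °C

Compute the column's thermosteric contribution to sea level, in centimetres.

Δh ≈ 9.5 cm

Layer 1: 2.5×10⁻⁴ × 1.6 × 150 = 0.06000 m
Layer 2: 400 × 1.7×10⁻⁴ × 0.52 = 0.03536 m
Δh = 0.06000 + 0.03536 = 0.09536 m ≈ 9.5 cm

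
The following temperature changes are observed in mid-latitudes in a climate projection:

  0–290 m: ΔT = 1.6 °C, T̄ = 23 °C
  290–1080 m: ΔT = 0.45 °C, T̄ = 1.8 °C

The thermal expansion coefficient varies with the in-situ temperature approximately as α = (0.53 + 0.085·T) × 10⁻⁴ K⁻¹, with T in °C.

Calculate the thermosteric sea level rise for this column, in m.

Layer 1: α = (0.53 + 0.085×23)×10⁻⁴ = 2.485×10⁻⁴ K⁻¹
Layer 2: α = (0.53 + 0.085×1.8)×10⁻⁴ = 0.683×10⁻⁴ K⁻¹
2.485×10⁻⁴ × 1.6 × 290 = 0.115304 m
Layer 2: 0.45 × 0.683×10⁻⁴ × 790 = 0.02428065 m
Δh = 0.115304 + 0.02428065 = 0.13958465 m

0.14 m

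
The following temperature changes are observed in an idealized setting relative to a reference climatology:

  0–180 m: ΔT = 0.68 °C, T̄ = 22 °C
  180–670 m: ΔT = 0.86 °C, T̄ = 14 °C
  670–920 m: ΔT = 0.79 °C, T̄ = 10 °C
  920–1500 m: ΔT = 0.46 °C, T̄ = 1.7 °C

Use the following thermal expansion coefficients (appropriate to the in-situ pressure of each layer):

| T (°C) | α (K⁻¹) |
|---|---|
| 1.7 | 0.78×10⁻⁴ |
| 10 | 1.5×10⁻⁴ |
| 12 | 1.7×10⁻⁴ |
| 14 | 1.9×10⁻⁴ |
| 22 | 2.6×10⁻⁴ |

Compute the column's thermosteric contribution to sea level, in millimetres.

162 mm

Layer 1 at 22 °C → α = 2.6×10⁻⁴ K⁻¹
Layer 2 at 14 °C → α = 1.9×10⁻⁴ K⁻¹
Layer 3 at 10 °C → α = 1.5×10⁻⁴ K⁻¹
Layer 4 at 1.7 °C → α = 0.78×10⁻⁴ K⁻¹
Layer 1: 180 × 0.68 × 2.6×10⁻⁴ = 0.031824 m
1.9×10⁻⁴ × 490 × 0.86 = 0.080066 m
670–920 m: 1.5×10⁻⁴ × 0.79 × 250 = 0.029625 m
Layer 4: 0.78×10⁻⁴ × 580 × 0.46 = 0.0208104 m
Δh = 0.031824 + 0.080066 + 0.029625 + 0.0208104 = 0.1623254 m ≈ 162 mm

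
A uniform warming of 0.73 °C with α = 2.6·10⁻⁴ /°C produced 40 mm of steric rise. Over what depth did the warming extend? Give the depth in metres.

H = Δh/(αΔT) = 0.04 / (2.6×10⁻⁴ × 0.73) ≈ 210.7 m

about 210 m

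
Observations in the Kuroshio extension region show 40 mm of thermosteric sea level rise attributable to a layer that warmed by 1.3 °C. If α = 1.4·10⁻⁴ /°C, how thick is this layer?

H = Δh/(αΔT) = 0.04 / (1.4×10⁻⁴ × 1.3) ≈ 219.8 m

220 m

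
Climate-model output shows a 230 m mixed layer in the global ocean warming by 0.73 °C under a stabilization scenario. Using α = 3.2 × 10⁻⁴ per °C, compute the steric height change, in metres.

Δh = αΔT·H = 3.2×10⁻⁴ × 0.73 × 230 = 0.053728 m

about 0.0537 m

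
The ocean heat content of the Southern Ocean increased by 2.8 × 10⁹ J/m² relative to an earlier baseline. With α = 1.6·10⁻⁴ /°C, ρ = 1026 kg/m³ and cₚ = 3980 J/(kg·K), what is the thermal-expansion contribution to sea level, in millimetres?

about 110 mm

Δh = αQ/(ρcₚ) = 1.6×10⁻⁴ × 2.8×10⁹ / (1026 × 3980) ≈ 0.10971 m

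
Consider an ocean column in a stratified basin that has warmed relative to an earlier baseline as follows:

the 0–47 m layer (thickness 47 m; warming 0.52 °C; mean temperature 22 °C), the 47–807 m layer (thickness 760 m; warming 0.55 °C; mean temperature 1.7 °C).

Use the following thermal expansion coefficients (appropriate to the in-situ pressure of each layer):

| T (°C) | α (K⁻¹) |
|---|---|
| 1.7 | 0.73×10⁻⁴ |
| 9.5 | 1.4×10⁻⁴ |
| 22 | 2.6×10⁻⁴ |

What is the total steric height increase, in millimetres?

37 mm of thermosteric rise

Layer 1 at 22 °C → α = 2.6×10⁻⁴ K⁻¹
Layer 2 at 1.7 °C → α = 0.73×10⁻⁴ K⁻¹
47 × 0.52 × 2.6×10⁻⁴ = 0.0063544 m
47–807 m: 0.73×10⁻⁴ × 760 × 0.55 = 0.030514 m
Δh = 0.0063544 + 0.030514 = 0.0368684 m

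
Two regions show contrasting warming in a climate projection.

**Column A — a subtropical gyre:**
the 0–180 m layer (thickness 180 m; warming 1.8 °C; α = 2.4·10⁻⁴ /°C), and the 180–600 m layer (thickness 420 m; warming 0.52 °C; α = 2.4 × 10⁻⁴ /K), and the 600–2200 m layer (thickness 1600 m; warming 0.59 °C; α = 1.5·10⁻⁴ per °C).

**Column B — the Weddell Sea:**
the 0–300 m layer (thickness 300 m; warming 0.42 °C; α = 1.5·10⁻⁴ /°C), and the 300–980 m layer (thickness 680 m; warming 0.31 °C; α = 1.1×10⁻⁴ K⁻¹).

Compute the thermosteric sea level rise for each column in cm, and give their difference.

A 0–180 m: 180 × 1.8 × 2.4×10⁻⁴ = 0.07776 m
A 180–600 m: 420 × 0.52 × 2.4×10⁻⁴ = 0.052416 m
A 1600 × 0.59 × 1.5×10⁻⁴ = 0.14160 m
A total: 0.271776 m
B 0–300 m: 300 × 0.42 × 1.5×10⁻⁴ = 0.01890 m
B 300–980 m: 0.31 × 1.1×10⁻⁴ × 680 = 0.023188 m
B total: 0.042088 m
Difference: 0.271776 − 0.042088 = 0.229688 m

A: 27 cm; B: 4.2 cm; difference 23 cm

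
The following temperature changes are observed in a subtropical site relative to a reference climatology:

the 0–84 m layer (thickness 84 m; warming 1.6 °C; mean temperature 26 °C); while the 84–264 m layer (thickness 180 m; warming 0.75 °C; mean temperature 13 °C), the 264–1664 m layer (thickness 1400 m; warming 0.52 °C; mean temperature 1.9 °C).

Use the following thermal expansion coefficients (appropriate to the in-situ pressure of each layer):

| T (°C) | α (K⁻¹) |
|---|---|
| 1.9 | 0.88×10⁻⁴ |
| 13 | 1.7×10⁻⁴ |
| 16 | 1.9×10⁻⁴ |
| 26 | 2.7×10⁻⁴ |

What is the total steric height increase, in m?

Layer 1 at 26 °C → α = 2.7×10⁻⁴ K⁻¹
Layer 2 at 13 °C → α = 1.7×10⁻⁴ K⁻¹
Layer 3 at 1.9 °C → α = 0.88×10⁻⁴ K⁻¹
Layer 1: 84 × 2.7×10⁻⁴ × 1.6 = 0.036288 m
84–264 m: 1.7×10⁻⁴ × 180 × 0.75 = 0.02295 m
Layer 3: 0.52 × 1400 × 0.88×10⁻⁴ = 0.064064 m
Δh = 0.036288 + 0.02295 + 0.064064 = 0.123302 m

0.12 m of thermosteric rise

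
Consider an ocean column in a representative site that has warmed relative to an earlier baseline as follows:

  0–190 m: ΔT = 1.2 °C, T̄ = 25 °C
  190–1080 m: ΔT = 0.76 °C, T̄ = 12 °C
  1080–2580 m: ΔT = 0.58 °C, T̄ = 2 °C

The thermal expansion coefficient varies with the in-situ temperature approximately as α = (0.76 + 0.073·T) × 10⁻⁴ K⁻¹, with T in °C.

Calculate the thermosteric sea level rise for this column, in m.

Layer 1: α = (0.76 + 0.073×25)×10⁻⁴ = 2.585×10⁻⁴ K⁻¹
Layer 2: α = (0.76 + 0.073×12)×10⁻⁴ = 1.636×10⁻⁴ K⁻¹
Layer 3: α = (0.76 + 0.073×2)×10⁻⁴ = 0.906×10⁻⁴ K⁻¹
190 × 2.585×10⁻⁴ × 1.2 = 0.058938 m
190–1080 m: 1.636×10⁻⁴ × 890 × 0.76 = 0.11065904 m
1080–2580 m: 0.58 × 1500 × 0.906×10⁻⁴ = 0.078822 m
Δh = 0.058938 + 0.11065904 + 0.078822 = 0.24841904 m ≈ 0.248 m

Δh = 0.248 m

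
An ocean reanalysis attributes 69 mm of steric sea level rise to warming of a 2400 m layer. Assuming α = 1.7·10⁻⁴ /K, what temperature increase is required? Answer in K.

ΔT = Δh/(αH) = 0.069 / (1.7×10⁻⁴ × 2400) ≈ 0.1691 K

about 0.169 K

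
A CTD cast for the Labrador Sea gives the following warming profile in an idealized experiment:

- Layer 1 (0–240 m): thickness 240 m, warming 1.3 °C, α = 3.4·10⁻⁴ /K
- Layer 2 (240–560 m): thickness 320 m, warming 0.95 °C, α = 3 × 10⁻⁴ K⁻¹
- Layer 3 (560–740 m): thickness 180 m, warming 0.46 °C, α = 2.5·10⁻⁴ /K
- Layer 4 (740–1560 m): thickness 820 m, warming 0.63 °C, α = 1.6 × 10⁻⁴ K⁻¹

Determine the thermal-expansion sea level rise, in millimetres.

about 301 mm

3.4×10⁻⁴ × 240 × 1.3 = 0.10608 m
240–560 m: 0.95 × 3×10⁻⁴ × 320 = 0.09120 m
0.46 × 180 × 2.5×10⁻⁴ = 0.02070 m
Layer 4: 0.63 × 1.6×10⁻⁴ × 820 = 0.082656 m
Δh = 0.10608 + 0.09120 + 0.02070 + 0.082656 = 0.300636 m ≈ 301 mm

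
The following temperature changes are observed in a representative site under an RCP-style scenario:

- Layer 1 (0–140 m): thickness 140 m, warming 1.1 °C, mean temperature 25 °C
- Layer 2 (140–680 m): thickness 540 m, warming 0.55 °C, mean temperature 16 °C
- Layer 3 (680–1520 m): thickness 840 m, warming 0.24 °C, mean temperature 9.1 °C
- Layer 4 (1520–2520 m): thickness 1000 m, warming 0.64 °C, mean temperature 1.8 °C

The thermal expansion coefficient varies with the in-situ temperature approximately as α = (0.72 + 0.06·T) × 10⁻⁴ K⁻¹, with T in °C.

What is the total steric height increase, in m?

Layer 1: α = (0.72 + 0.06×25)×10⁻⁴ = 2.22×10⁻⁴ K⁻¹
Layer 2: α = (0.72 + 0.06×16)×10⁻⁴ = 1.68×10⁻⁴ K⁻¹
Layer 3: α = (0.72 + 0.06×9.1)×10⁻⁴ = 1.266×10⁻⁴ K⁻¹
Layer 4: α = (0.72 + 0.06×1.8)×10⁻⁴ = 0.828×10⁻⁴ K⁻¹
1.1 × 2.22×10⁻⁴ × 140 = 0.034188 m
Layer 2: 0.55 × 1.68×10⁻⁴ × 540 = 0.049896 m
840 × 1.266×10⁻⁴ × 0.24 = 0.02552256 m
0.828×10⁻⁴ × 0.64 × 1000 = 0.052992 m
Δh = 0.034188 + 0.049896 + 0.02552256 + 0.052992 = 0.16259856 m

Δh = 0.163 m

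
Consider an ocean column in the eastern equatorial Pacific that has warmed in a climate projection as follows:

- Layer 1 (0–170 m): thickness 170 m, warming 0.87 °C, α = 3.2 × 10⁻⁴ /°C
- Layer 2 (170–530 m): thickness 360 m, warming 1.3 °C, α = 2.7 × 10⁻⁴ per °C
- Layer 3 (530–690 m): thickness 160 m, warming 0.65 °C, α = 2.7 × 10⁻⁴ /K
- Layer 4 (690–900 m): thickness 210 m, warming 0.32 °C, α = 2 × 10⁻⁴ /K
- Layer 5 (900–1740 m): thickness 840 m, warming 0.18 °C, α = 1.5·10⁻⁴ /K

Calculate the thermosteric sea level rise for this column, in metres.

0–170 m: 3.2×10⁻⁴ × 170 × 0.87 = 0.047328 m
170–530 m: 1.3 × 2.7×10⁻⁴ × 360 = 0.12636 m
0.65 × 160 × 2.7×10⁻⁴ = 0.02808 m
210 × 2×10⁻⁴ × 0.32 = 0.01344 m
0.18 × 840 × 1.5×10⁻⁴ = 0.02268 m
Δh = 0.047328 + 0.12636 + 0.02808 + 0.01344 + 0.02268 = 0.237888 m

0.238 m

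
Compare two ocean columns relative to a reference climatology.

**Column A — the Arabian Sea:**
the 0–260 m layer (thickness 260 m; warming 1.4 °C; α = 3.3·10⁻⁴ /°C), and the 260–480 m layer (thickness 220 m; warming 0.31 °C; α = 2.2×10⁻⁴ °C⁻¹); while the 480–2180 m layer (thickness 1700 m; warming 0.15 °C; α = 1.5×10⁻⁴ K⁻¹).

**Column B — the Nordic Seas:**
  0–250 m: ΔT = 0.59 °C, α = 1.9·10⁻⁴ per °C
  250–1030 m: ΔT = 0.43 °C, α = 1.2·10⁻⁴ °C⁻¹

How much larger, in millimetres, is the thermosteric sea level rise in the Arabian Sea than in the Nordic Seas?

Δh_A − Δh_B ≈ 110 mm

A 3.3×10⁻⁴ × 260 × 1.4 = 0.12012 m
A Layer 2: 0.31 × 220 × 2.2×10⁻⁴ = 0.015004 m
A 480–2180 m: 0.15 × 1700 × 1.5×10⁻⁴ = 0.03825 m
A total: 0.173374 m
B 0.59 × 1.9×10⁻⁴ × 250 = 0.028025 m
B 1.2×10⁻⁴ × 0.43 × 780 = 0.040248 m
B total: 0.068273 m
Difference: 0.173374 − 0.068273 = 0.105101 m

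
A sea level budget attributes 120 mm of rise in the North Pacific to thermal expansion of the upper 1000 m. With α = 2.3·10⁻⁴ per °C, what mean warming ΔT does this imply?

ΔT ≈ 0.522 °C

ΔT = Δh/(αH) = 0.12 / (2.3×10⁻⁴ × 1000) ≈ 0.5217 °C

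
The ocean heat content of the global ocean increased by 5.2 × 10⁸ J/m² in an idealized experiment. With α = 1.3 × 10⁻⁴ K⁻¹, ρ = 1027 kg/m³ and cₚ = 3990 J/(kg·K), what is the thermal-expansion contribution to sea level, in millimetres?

Δh = αQ/(ρcₚ) = 1.3×10⁻⁴ × 5.2×10⁸ / (1027 × 3990) ≈ 0.016497 m

Δh ≈ 16.5 mm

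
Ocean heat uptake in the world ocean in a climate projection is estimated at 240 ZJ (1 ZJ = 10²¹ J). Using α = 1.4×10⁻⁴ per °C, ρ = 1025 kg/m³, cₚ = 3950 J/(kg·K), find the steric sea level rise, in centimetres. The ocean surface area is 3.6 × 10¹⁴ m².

Per unit area: Q = 240×10²¹ / (3.6×10¹⁴) ≈ 6.667×10⁸ J/m²
Δh = αQ/(ρcₚ) = 1.4×10⁻⁴ × 6.667×10⁸ / (1025 × 3950) ≈ 0.023054 m

2.31 cm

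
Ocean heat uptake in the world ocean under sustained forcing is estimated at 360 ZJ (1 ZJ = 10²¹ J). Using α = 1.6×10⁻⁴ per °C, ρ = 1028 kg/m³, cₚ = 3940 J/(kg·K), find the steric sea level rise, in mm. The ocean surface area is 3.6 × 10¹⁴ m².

about 39.5 mm

Per unit area: Q = 360×10²¹ / (3.6×10¹⁴) = 1×10⁹ J/m²
Δh = αQ/(ρcₚ) = 1.6×10⁻⁴ × 1×10⁹ / (1028 × 3940) ≈ 0.039503 m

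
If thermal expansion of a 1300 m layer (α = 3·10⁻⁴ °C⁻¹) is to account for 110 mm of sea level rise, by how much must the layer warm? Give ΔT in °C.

about 0.282 °C

ΔT = Δh/(αH) = 0.11 / (3×10⁻⁴ × 1300) ≈ 0.2821 °C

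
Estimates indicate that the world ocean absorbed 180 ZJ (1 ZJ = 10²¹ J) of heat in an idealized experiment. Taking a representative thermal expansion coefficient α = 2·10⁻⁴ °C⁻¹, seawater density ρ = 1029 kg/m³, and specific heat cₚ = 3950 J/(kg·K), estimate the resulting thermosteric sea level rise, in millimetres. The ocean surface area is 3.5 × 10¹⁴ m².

Per unit area: Q = 180×10²¹ / (3.5×10¹⁴) ≈ 5.143×10⁸ J/m²
Δh = αQ/(ρcₚ) = 2×10⁻⁴ × 5.143×10⁸ / (1029 × 3950) ≈ 0.025307 m

25 mm of thermosteric rise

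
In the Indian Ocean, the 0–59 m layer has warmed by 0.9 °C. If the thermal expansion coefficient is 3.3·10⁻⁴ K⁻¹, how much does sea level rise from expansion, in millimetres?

Δh = αΔT·H = 3.3×10⁻⁴ × 0.9 × 59 = 0.017523 m

about 17.5 mm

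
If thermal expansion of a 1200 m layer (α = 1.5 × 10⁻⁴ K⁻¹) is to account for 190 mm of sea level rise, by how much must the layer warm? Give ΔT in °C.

1.06 °C

ΔT = Δh/(αH) = 0.19 / (1.5×10⁻⁴ × 1200) ≈ 1.056 °C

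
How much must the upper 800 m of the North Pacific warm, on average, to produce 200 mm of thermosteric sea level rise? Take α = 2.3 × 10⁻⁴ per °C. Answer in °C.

ΔT = Δh/(αH) = 0.2 / (2.3×10⁻⁴ × 800) ≈ 1.087 °C

about 1.09 °C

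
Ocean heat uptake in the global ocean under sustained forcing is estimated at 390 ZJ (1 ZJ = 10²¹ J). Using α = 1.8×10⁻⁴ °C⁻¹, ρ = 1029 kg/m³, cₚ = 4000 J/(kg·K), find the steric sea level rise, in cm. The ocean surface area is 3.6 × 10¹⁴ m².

4.7 cm

Per unit area: Q = 390×10²¹ / (3.6×10¹⁴) ≈ 1.083×10⁹ J/m²
Δh = αQ/(ρcₚ) = 1.8×10⁻⁴ × 1.083×10⁹ / (1029 × 4000) ≈ 0.047362 m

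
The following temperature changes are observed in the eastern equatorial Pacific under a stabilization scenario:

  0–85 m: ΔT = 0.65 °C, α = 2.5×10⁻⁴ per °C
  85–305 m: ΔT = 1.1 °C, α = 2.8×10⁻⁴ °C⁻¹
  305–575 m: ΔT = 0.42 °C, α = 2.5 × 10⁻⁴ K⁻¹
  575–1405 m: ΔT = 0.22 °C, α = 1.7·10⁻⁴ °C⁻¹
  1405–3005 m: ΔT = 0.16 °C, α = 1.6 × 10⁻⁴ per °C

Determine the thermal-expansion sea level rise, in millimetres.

182 mm of thermosteric rise

0–85 m: 85 × 2.5×10⁻⁴ × 0.65 = 0.0138125 m
220 × 2.8×10⁻⁴ × 1.1 = 0.06776 m
2.5×10⁻⁴ × 270 × 0.42 = 0.02835 m
575–1405 m: 830 × 0.22 × 1.7×10⁻⁴ = 0.031042 m
1.6×10⁻⁴ × 0.16 × 1600 = 0.04096 m
Δh = 0.0138125 + 0.06776 + 0.02835 + 0.031042 + 0.04096 = 0.1819245 m ≈ 182 mm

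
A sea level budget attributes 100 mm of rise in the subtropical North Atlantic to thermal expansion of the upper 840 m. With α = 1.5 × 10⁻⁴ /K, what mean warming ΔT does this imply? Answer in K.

ΔT = Δh/(αH) = 0.1 / (1.5×10⁻⁴ × 840) ≈ 0.7937 K

0.794 K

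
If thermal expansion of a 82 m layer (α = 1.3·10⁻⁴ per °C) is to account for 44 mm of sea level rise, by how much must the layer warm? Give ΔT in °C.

ΔT = Δh/(αH) = 0.044 / (1.3×10⁻⁴ × 82) ≈ 4.128 °C

about 4.1 °C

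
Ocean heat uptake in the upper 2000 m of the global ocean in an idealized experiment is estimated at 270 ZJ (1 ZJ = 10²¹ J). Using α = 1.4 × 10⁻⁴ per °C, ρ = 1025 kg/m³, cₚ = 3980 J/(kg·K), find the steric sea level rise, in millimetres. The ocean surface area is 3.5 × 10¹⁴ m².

26.5 mm of thermosteric rise

Per unit area: Q = 270×10²¹ / (3.5×10¹⁴) ≈ 7.714×10⁸ J/m²
Δh = αQ/(ρcₚ) = 1.4×10⁻⁴ × 7.714×10⁸ / (1025 × 3980) ≈ 0.026473 m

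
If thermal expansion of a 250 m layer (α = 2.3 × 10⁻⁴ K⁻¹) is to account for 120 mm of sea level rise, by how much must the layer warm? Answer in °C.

ΔT = Δh/(αH) = 0.12 / (2.3×10⁻⁴ × 250) ≈ 2.087 °C

2.09 °C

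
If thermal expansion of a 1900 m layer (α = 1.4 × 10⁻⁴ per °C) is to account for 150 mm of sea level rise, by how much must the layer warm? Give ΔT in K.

0.56 K

ΔT = Δh/(αH) = 0.15 / (1.4×10⁻⁴ × 1900) ≈ 0.5639 K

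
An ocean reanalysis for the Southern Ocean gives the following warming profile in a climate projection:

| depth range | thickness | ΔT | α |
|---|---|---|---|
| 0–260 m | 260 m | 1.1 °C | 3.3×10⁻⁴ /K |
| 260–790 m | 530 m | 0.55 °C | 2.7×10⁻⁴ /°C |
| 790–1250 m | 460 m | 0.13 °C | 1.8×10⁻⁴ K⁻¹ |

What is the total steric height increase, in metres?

Δh ≈ 0.18 m

0–260 m: 3.3×10⁻⁴ × 1.1 × 260 = 0.09438 m
260–790 m: 0.55 × 2.7×10⁻⁴ × 530 = 0.078705 m
0.13 × 460 × 1.8×10⁻⁴ = 0.010764 m
Δh = 0.09438 + 0.078705 + 0.010764 = 0.183849 m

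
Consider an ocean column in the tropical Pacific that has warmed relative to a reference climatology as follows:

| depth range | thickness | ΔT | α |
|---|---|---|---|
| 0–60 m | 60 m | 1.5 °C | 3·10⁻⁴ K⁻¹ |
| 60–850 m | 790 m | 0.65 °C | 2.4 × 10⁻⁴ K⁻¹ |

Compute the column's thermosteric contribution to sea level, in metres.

about 0.15 m

0–60 m: 3×10⁻⁴ × 60 × 1.5 = 0.02700 m
0.65 × 2.4×10⁻⁴ × 790 = 0.12324 m
Δh = 0.02700 + 0.12324 = 0.15024 m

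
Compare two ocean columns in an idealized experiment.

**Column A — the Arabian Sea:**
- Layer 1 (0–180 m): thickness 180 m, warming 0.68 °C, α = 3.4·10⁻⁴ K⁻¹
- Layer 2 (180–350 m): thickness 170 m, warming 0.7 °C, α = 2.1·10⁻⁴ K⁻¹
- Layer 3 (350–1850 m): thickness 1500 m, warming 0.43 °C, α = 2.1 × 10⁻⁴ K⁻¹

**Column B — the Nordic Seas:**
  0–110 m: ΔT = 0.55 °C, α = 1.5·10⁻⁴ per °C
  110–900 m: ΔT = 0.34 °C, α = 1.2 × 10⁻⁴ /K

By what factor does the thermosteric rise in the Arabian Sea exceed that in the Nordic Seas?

≈ 4.9×

A 180 × 0.68 × 3.4×10⁻⁴ = 0.041616 m
A 2.1×10⁻⁴ × 170 × 0.7 = 0.02499 m
A 350–1850 m: 0.43 × 1500 × 2.1×10⁻⁴ = 0.13545 m
A total: 0.202056 m
B 0–110 m: 1.5×10⁻⁴ × 0.55 × 110 = 0.009075 m
B 790 × 0.34 × 1.2×10⁻⁴ = 0.032232 m
B total: 0.041307 m
Ratio: 0.202056 / 0.041307 ≈ 4.892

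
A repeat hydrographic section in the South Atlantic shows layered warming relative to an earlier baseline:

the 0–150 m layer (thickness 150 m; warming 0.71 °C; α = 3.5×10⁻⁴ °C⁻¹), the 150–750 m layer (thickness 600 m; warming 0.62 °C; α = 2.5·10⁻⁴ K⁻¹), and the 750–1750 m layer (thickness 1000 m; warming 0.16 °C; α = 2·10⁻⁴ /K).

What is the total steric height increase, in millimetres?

160 mm

Layer 1: 3.5×10⁻⁴ × 0.71 × 150 = 0.037275 m
Layer 2: 0.62 × 600 × 2.5×10⁻⁴ = 0.09300 m
Layer 3: 1000 × 2×10⁻⁴ × 0.16 = 0.03200 m
Δh = 0.037275 + 0.09300 + 0.03200 = 0.162275 m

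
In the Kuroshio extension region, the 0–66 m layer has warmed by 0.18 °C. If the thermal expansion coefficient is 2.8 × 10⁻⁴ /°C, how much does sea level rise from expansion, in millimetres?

Δh ≈ 3.3 mm

Δh = αΔT·H = 2.8×10⁻⁴ × 0.18 × 66 = 0.0033264 m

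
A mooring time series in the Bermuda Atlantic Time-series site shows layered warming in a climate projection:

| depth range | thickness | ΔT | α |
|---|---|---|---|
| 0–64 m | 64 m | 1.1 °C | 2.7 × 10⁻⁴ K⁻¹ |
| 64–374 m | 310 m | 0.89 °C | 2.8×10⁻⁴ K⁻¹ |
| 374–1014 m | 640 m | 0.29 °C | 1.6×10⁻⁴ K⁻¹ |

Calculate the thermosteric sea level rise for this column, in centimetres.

0–64 m: 2.7×10⁻⁴ × 64 × 1.1 = 0.019008 m
64–374 m: 0.89 × 310 × 2.8×10⁻⁴ = 0.077252 m
374–1014 m: 1.6×10⁻⁴ × 640 × 0.29 = 0.029696 m
Δh = 0.019008 + 0.077252 + 0.029696 = 0.125956 m ≈ 13 cm

about 13 cm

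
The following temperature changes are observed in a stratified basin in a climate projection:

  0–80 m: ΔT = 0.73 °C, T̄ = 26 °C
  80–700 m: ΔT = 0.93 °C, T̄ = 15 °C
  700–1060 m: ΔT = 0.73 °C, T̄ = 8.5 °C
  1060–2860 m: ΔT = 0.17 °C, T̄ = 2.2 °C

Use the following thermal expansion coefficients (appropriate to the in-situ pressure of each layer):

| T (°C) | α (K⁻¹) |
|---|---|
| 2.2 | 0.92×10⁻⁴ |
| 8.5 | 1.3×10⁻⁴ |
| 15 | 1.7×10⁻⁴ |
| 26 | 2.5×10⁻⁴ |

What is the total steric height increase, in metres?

Layer 1 at 26 °C → α = 2.5×10⁻⁴ K⁻¹
Layer 2 at 15 °C → α = 1.7×10⁻⁴ K⁻¹
Layer 3 at 8.5 °C → α = 1.3×10⁻⁴ K⁻¹
Layer 4 at 2.2 °C → α = 0.92×10⁻⁴ K⁻¹
0–80 m: 80 × 2.5×10⁻⁴ × 0.73 = 0.01460 m
Layer 2: 620 × 1.7×10⁻⁴ × 0.93 = 0.098022 m
700–1060 m: 0.73 × 360 × 1.3×10⁻⁴ = 0.034164 m
Layer 4: 1800 × 0.92×10⁻⁴ × 0.17 = 0.028152 m
Δh = 0.01460 + 0.098022 + 0.034164 + 0.028152 = 0.174938 m

about 0.175 m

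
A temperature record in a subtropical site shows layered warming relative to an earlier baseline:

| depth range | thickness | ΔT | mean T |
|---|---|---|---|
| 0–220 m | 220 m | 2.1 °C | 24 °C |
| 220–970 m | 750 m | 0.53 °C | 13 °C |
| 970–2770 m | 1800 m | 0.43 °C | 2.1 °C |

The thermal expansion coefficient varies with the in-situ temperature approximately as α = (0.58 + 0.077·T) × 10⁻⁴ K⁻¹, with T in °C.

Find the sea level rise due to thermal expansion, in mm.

Layer 1: α = (0.58 + 0.077×24)×10⁻⁴ = 2.428×10⁻⁴ K⁻¹
Layer 2: α = (0.58 + 0.077×13)×10⁻⁴ = 1.581×10⁻⁴ K⁻¹
Layer 3: α = (0.58 + 0.077×2.1)×10⁻⁴ = 0.7417×10⁻⁴ K⁻¹
0–220 m: 2.1 × 220 × 2.428×10⁻⁴ = 0.1121736 m
Layer 2: 0.53 × 1.581×10⁻⁴ × 750 = 0.06284475 m
Layer 3: 1800 × 0.7417×10⁻⁴ × 0.43 = 0.05740758 m
Δh = 0.1121736 + 0.06284475 + 0.05740758 = 0.23242593 m

Δh = 232 mm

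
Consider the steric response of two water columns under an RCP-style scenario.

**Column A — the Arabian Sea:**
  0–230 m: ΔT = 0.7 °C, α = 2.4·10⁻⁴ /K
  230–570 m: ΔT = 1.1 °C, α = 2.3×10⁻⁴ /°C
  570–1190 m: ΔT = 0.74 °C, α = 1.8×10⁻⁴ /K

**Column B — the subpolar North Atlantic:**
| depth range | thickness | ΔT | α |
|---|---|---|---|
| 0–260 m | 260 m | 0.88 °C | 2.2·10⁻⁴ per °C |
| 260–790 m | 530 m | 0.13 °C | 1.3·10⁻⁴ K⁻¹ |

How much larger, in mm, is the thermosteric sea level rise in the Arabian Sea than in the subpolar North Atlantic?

Δh_A − Δh_B ≈ 150 mm

A 0–230 m: 230 × 2.4×10⁻⁴ × 0.7 = 0.03864 m
A 340 × 2.3×10⁻⁴ × 1.1 = 0.08602 m
A 570–1190 m: 620 × 1.8×10⁻⁴ × 0.74 = 0.082584 m
A total: 0.207244 m
B Layer 1: 260 × 0.88 × 2.2×10⁻⁴ = 0.050336 m
B Layer 2: 1.3×10⁻⁴ × 0.13 × 530 = 0.008957 m
B total: 0.059293 m
Difference: 0.207244 − 0.059293 = 0.147951 m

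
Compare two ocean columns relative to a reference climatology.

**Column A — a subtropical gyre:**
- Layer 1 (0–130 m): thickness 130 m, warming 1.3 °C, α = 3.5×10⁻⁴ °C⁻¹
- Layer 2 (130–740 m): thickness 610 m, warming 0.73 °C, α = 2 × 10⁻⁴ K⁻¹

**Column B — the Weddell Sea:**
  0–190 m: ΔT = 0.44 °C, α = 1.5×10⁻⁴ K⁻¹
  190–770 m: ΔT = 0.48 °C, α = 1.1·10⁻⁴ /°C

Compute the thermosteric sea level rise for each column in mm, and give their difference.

A 0–130 m: 130 × 3.5×10⁻⁴ × 1.3 = 0.05915 m
A 610 × 0.73 × 2×10⁻⁴ = 0.08906 m
A total: 0.14821 m
B 0–190 m: 190 × 1.5×10⁻⁴ × 0.44 = 0.01254 m
B Layer 2: 0.48 × 1.1×10⁻⁴ × 580 = 0.030624 m
B total: 0.043164 m
Difference: 0.14821 − 0.043164 = 0.105046 m

A: 150 mm; B: 43 mm; difference 110 mm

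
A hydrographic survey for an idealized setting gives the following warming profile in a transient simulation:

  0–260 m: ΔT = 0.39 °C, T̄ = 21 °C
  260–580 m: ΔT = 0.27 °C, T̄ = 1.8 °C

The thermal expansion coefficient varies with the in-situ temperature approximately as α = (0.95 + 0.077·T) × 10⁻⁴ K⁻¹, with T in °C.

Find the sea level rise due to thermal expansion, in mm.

Layer 1: α = (0.95 + 0.077×21)×10⁻⁴ = 2.567×10⁻⁴ K⁻¹
Layer 2: α = (0.95 + 0.077×1.8)×10⁻⁴ = 1.0886×10⁻⁴ K⁻¹
260 × 0.39 × 2.567×10⁻⁴ = 0.02602938 m
Layer 2: 1.0886×10⁻⁴ × 320 × 0.27 = 0.009405504 m
Δh = 0.02602938 + 0.009405504 = 0.035434884 m ≈ 35 mm

about 35 mm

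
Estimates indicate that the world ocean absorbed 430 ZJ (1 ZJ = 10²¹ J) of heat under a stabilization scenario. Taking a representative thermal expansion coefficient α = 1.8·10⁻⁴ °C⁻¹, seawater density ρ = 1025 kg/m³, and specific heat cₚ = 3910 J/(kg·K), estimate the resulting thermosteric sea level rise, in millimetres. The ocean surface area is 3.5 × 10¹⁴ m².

Per unit area: Q = 430×10²¹ / (3.5×10¹⁴) ≈ 1.229×10⁹ J/m²
Δh = αQ/(ρcₚ) = 1.8×10⁻⁴ × 1.229×10⁹ / (1025 × 3910) ≈ 0.055198 m

Δh = 55.2 mm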